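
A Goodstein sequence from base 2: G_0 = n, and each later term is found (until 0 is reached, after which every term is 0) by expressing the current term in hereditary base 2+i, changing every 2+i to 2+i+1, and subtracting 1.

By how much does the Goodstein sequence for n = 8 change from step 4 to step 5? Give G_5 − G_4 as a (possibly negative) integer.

(0) 8|_2 = 2^(2 + 1) ↦ 3^(3 + 1)|_3 = 81 ⇒ 80
(1) 80|_3 = 2·3^3 + 2·3^2 + 2·3 + 2 ↦ 2·4^4 + 2·4^2 + 2·4 + 2|_4 = 554 ⇒ 553
(2) 553|_4 = 2·4^4 + 2·4^2 + 2·4 + 1 ↦ 2·5^5 + 2·5^2 + 2·5 + 1|_5 = 6311 ⇒ 6310
(3) 6310|_5 = 2·5^5 + 2·5^2 + 2·5 ↦ 2·6^6 + 2·6^2 + 2·6|_6 = 93396 ⇒ 93395
(4) 93395|_6 = 2·6^6 + 2·6^2 + 6 + 5 ↦ 2·7^7 + 2·7^2 + 7 + 5|_7 = 1647196 ⇒ 1647195

1553800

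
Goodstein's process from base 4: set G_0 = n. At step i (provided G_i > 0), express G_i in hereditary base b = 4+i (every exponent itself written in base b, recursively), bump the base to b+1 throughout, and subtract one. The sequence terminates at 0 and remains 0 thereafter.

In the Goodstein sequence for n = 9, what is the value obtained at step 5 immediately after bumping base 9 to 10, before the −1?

i=0: 9 = 2·4 + 1 (b=4); 4→5: 2·5 + 1 = 11; 11−1 = 10
i=1: 10 = 2·5 (b=5); 5→6: 2·6 = 12; 12−1 = 11
i=2: 11 = 6 + 5 (b=6); 6→7: 7 + 5 = 12; 12−1 = 11
i=3: 11 = 7 + 4 (b=7); 7→8: 8 + 4 = 12; 12−1 = 11
i=4: 11 = 8 + 3 (b=8); 8→9: 9 + 3 = 12; 12−1 = 11
i=5: 11 = 9 + 2 (b=9); 9→10: 10 + 2 = 12; 12−1 = 11

12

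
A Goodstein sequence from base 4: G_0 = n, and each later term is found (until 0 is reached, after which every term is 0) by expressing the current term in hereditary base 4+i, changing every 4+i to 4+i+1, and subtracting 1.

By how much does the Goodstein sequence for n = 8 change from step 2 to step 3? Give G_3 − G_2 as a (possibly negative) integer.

(0) 8|_4 = 2·4 ↦ 2·5|_5 = 10 ⇒ 9
(1) 9|_5 = 5 + 4 ↦ 6 + 4|_6 = 10 ⇒ 9
(2) 9|_6 = 6 + 3 ↦ 7 + 3|_7 = 10 ⇒ 9

0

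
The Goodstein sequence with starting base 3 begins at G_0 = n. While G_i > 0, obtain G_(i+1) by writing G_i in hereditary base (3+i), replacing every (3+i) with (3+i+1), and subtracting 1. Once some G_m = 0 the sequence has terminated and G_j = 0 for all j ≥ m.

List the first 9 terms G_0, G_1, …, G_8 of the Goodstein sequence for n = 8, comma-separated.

8, 9, 10, 11, 11, 11, 11, 11, 11

i=0: 8 = 2·3 + 2 (b=3); 3→4: 2·4 + 2 = 10; 10−1 = 9
i=1: 9 = 2·4 + 1 (b=4); 4→5: 2·5 + 1 = 11; 11−1 = 10
i=2: 10 = 2·5 (b=5); 5→6: 2·6 = 12; 12−1 = 11
i=3: 11 = 6 + 5 (b=6); 6→7: 7 + 5 = 12; 12−1 = 11
i=4: 11 = 7 + 4 (b=7); 7→8: 8 + 4 = 12; 12−1 = 11
i=5: 11 = 8 + 3 (b=8); 8→9: 9 + 3 = 12; 12−1 = 11
i=6: 11 = 9 + 2 (b=9); 9→10: 10 + 2 = 12; 12−1 = 11
i=7: 11 = 10 + 1 (b=10); 10→11: 11 + 1 = 12; 12−1 = 11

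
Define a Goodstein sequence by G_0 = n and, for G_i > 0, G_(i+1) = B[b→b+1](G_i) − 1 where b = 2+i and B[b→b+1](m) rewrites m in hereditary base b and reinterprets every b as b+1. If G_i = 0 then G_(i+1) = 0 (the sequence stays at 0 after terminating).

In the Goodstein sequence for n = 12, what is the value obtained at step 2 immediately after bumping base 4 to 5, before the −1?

15686

base 2: 12 = 2^(2 + 1) + 2^2; at 3: 3^(3 + 1) + 3^3 = 108; next = 107
base 3: 107 = 3^(3 + 1) + 2·3^2 + 2·3 + 2; at 4: 4^(4 + 1) + 2·4^2 + 2·4 + 2 = 1066; next = 1065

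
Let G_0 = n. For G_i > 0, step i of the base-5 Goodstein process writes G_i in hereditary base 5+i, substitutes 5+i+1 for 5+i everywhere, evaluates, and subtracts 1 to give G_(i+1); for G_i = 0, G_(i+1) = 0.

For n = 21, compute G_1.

24

(0) 21|_5 = 4·5 + 1 ↦ 4·6 + 1|_6 = 25 ⇒ 24
(1) 24|_6 = 4·6 ↦ 4·7|_7 = 28 ⇒ 27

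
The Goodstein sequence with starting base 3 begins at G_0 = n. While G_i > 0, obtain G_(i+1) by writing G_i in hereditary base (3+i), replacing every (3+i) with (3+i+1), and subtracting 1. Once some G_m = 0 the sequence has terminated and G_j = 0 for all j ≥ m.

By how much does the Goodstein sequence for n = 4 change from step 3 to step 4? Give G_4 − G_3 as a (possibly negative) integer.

-1

step 0: 4 = 3 + 1; sub 4 for 3: 4 + 1; = 5; G_1 = 5−1 = 4
step 1: 4 = 4; sub 5 for 4: 5; = 5; G_2 = 5−1 = 4
step 2: 4 = 4; sub 6 for 5: 4; = 4; G_3 = 4−1 = 3
step 3: 3 = 3; sub 7 for 6: 3; = 3; G_4 = 3−1 = 2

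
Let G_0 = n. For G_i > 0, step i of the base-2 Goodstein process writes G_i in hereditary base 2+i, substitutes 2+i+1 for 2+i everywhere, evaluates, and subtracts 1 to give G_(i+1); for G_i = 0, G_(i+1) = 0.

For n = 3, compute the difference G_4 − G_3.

(0) 3|_2 = 2 + 1 ↦ 3 + 1|_3 = 4 ⇒ 3
(1) 3|_3 = 3 ↦ 4|_4 = 4 ⇒ 3
(2) 3|_4 = 3 ↦ 3|_5 = 3 ⇒ 2
(3) 2|_5 = 2 ↦ 2|_6 = 2 ⇒ 1

-1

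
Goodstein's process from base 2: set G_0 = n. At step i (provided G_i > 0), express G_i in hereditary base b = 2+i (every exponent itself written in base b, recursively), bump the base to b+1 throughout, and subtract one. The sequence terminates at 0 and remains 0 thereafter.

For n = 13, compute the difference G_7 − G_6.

3352567376

G_0 = 13. HB_2(13) = 2^(2 + 1) + 2^2 + 1. Bump = 109. G_1 = 108.
G_1 = 108. HB_3(108) = 3^(3 + 1) + 3^3. Bump = 1280. G_2 = 1279.
G_2 = 1279. HB_4(1279) = 4^(4 + 1) + 3·4^3 + 3·4^2 + 3·4 + 3. Bump = 16093. G_3 = 16092.
G_3 = 16092. HB_5(16092) = 5^(5 + 1) + 3·5^3 + 3·5^2 + 3·5 + 2. Bump = 280712. G_4 = 280711.
G_4 = 280711. HB_6(280711) = 6^(6 + 1) + 3·6^3 + 3·6^2 + 3·6 + 1. Bump = 5765999. G_5 = 5765998.
G_5 = 5765998. HB_7(5765998) = 7^(7 + 1) + 3·7^3 + 3·7^2 + 3·7. Bump = 134219480. G_6 = 134219479.
G_6 = 134219479. HB_8(134219479) = 8^(8 + 1) + 3·8^3 + 3·8^2 + 2·8 + 7. Bump = 3486786856. G_7 = 3486786855.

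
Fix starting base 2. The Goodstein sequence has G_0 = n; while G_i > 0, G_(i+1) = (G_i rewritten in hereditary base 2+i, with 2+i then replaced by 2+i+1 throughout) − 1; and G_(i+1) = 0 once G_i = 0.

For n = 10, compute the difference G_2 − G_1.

942

[0] 10 ≡ 2^(2 + 1) + 2 (base 2). Lift 3: 84. −1: 83.
[1] 83 ≡ 3^(3 + 1) + 2 (base 3). Lift 4: 1026. −1: 1025.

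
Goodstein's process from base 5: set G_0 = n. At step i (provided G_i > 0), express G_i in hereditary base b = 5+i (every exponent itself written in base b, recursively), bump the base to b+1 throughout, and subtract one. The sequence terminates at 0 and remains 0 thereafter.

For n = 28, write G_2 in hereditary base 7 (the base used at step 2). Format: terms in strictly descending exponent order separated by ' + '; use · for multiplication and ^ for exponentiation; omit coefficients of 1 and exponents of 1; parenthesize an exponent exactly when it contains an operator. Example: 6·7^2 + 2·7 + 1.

7^2 + 1

G_0=28  [base 5] 5^2 + 3  →[5↦6]→  6^2 + 3 = 39  −1 ⇒ G_1=38
G_1=38  [base 6] 6^2 + 2  →[6↦7]→  7^2 + 2 = 51  −1 ⇒ G_2=50
G_2=50  [base 7] 7^2 + 1  →[7↦8]→  8^2 + 1 = 65  −1 ⇒ G_3=64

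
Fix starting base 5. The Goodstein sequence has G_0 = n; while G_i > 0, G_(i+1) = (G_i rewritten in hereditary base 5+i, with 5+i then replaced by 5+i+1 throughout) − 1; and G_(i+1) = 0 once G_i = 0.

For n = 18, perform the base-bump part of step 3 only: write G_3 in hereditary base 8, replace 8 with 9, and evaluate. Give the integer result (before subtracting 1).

i=0: 18 = 3·5 + 3 (b=5); 5→6: 3·6 + 3 = 21; 21−1 = 20
i=1: 20 = 3·6 + 2 (b=6); 6→7: 3·7 + 2 = 23; 23−1 = 22
i=2: 22 = 3·7 + 1 (b=7); 7→8: 3·8 + 1 = 25; 25−1 = 24

27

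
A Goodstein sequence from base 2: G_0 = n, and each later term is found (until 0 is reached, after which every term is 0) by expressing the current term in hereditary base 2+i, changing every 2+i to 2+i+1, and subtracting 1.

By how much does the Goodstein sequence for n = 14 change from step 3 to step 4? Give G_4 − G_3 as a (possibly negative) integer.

307841

G_0 = 14. HB_2(14) = 2^(2 + 1) + 2^2 + 2. Bump = 111. G_1 = 110.
G_1 = 110. HB_3(110) = 3^(3 + 1) + 3^3 + 2. Bump = 1282. G_2 = 1281.
G_2 = 1281. HB_4(1281) = 4^(4 + 1) + 4^4 + 1. Bump = 18751. G_3 = 18750.
G_3 = 18750. HB_5(18750) = 5^(5 + 1) + 5^5. Bump = 326592. G_4 = 326591.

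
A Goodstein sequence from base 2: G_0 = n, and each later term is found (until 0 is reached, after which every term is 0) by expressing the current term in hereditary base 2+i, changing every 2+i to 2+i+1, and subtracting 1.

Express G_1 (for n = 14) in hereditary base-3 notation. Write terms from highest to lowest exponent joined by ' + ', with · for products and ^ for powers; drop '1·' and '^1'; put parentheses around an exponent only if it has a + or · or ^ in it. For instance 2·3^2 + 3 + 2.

3^(3 + 1) + 3^3 + 2

i=0: 14 = 2^(2 + 1) + 2^2 + 2 (b=2); 2→3: 3^(3 + 1) + 3^3 + 3 = 111; 111−1 = 110
i=1: 110 = 3^(3 + 1) + 3^3 + 2 (b=3); 3→4: 4^(4 + 1) + 4^4 + 2 = 1282; 1282−1 = 1281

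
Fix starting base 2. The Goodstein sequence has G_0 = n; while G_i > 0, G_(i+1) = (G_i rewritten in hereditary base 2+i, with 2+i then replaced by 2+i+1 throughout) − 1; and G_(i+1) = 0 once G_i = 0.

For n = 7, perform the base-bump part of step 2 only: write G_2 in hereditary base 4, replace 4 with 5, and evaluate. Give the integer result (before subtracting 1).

G_0 = 7. HB_2(7) = 2^2 + 2 + 1. Bump = 31. G_1 = 30.
G_1 = 30. HB_3(30) = 3^3 + 3. Bump = 260. G_2 = 259.
G_2 = 259. HB_4(259) = 4^4 + 3. Bump = 3128. G_3 = 3127.

3128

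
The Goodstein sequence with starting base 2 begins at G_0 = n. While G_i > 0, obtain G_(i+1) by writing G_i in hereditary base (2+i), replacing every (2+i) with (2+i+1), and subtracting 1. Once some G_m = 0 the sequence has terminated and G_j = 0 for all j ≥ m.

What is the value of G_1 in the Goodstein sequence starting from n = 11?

84

step 0: 11 = 2^(2 + 1) + 2 + 1; sub 3 for 2: 3^(3 + 1) + 3 + 1; = 85; G_1 = 85−1 = 84
step 1: 84 = 3^(3 + 1) + 3; sub 4 for 3: 4^(4 + 1) + 4; = 1028; G_2 = 1028−1 = 1027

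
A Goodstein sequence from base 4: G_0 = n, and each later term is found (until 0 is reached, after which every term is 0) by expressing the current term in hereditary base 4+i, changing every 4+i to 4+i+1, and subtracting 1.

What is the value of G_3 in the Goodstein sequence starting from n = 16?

i=0: 16 = 4^2 (b=4); 4→5: 5^2 = 25; 25−1 = 24
i=1: 24 = 4·5 + 4 (b=5); 5→6: 4·6 + 4 = 28; 28−1 = 27
i=2: 27 = 4·6 + 3 (b=6); 6→7: 4·7 + 3 = 31; 31−1 = 30

30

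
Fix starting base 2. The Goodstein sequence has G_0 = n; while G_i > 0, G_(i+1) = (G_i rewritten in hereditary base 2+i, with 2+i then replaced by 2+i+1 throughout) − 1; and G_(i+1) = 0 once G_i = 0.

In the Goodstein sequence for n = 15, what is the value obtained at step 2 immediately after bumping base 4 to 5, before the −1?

18753

G_0=15  [base 2] 2^(2 + 1) + 2^2 + 2 + 1  →[2↦3]→  3^(3 + 1) + 3^3 + 3 + 1 = 112  −1 ⇒ G_1=111
G_1=111  [base 3] 3^(3 + 1) + 3^3 + 3  →[3↦4]→  4^(4 + 1) + 4^4 + 4 = 1284  −1 ⇒ G_2=1283
G_2=1283  [base 4] 4^(4 + 1) + 4^4 + 3  →[4↦5]→  5^(5 + 1) + 5^5 + 3 = 18753  −1 ⇒ G_3=18752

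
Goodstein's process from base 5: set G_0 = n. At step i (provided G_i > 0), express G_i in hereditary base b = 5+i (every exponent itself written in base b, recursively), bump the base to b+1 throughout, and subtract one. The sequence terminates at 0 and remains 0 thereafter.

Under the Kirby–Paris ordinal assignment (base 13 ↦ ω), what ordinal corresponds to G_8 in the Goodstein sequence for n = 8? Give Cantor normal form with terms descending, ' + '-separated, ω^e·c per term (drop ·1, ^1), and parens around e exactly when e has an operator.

[0] 8 ≡ 5 + 3 (base 5). Lift 6: 9. −1: 8.
[1] 8 ≡ 6 + 2 (base 6). Lift 7: 9. −1: 8.
[2] 8 ≡ 7 + 1 (base 7). Lift 8: 9. −1: 8.
[3] 8 ≡ 8 (base 8). Lift 9: 9. −1: 8.
[4] 8 ≡ 8 (base 9). Lift 10: 8. −1: 7.
[5] 7 ≡ 7 (base 10). Lift 11: 7. −1: 6.
[6] 6 ≡ 6 (base 11). Lift 12: 6. −1: 5.
[7] 5 ≡ 5 (base 12). Lift 13: 5. −1: 4.
[8] 4 ≡ 4 (base 13). Lift 14: 4. −1: 3.

4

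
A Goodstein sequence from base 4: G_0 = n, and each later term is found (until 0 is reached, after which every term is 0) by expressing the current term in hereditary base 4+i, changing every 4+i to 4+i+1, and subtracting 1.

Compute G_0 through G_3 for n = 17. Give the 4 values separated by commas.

(0) 17|_4 = 4^2 + 1 ↦ 5^2 + 1|_5 = 26 ⇒ 25
(1) 25|_5 = 5^2 ↦ 6^2|_6 = 36 ⇒ 35
(2) 35|_6 = 5·6 + 5 ↦ 5·7 + 5|_7 = 40 ⇒ 39

17, 25, 35, 39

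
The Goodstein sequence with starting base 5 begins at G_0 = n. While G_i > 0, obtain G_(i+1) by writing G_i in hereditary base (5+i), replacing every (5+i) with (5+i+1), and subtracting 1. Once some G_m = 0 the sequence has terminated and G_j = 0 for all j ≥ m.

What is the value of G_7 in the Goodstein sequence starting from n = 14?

19

[0] 14 ≡ 2·5 + 4 (base 5). Lift 6: 16. −1: 15.
[1] 15 ≡ 2·6 + 3 (base 6). Lift 7: 17. −1: 16.
[2] 16 ≡ 2·7 + 2 (base 7). Lift 8: 18. −1: 17.
[3] 17 ≡ 2·8 + 1 (base 8). Lift 9: 19. −1: 18.
[4] 18 ≡ 2·9 (base 9). Lift 10: 20. −1: 19.
[5] 19 ≡ 10 + 9 (base 10). Lift 11: 20. −1: 19.
[6] 19 ≡ 11 + 8 (base 11). Lift 12: 20. −1: 19.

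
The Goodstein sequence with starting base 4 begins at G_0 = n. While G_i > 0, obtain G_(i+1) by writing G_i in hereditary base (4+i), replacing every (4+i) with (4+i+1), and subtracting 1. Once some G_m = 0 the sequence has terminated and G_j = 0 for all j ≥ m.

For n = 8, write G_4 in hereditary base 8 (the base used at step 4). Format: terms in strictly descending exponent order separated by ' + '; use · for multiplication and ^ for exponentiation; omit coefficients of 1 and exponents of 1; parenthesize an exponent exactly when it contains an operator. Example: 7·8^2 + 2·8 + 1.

8 + 1

base 4: 8 = 2·4; at 5: 2·5 = 10; next = 9
base 5: 9 = 5 + 4; at 6: 6 + 4 = 10; next = 9
base 6: 9 = 6 + 3; at 7: 7 + 3 = 10; next = 9
base 7: 9 = 7 + 2; at 8: 8 + 2 = 10; next = 9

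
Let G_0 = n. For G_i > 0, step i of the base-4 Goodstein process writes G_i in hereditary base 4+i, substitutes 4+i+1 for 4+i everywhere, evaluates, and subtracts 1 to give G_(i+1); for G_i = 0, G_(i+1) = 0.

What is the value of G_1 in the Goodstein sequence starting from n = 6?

6

6 —HB4→ 4 + 2 —bump→ 5 + 2 = 7 —(−1)→ 6
6 —HB5→ 5 + 1 —bump→ 6 + 1 = 7 —(−1)→ 6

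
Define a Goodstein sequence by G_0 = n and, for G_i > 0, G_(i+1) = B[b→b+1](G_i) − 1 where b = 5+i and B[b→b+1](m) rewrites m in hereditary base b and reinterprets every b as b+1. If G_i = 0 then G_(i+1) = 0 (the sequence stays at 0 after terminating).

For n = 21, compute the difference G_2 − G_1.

3

base 5: 21 = 4·5 + 1; at 6: 4·6 + 1 = 25; next = 24
base 6: 24 = 4·6; at 7: 4·7 = 28; next = 27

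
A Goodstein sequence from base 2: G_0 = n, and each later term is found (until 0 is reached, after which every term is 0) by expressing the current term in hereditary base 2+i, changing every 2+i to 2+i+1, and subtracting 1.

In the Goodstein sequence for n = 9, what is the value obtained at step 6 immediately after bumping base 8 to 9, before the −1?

(0) 9|_2 = 2^(2 + 1) + 1 ↦ 3^(3 + 1) + 1|_3 = 82 ⇒ 81
(1) 81|_3 = 3^(3 + 1) ↦ 4^(4 + 1)|_4 = 1024 ⇒ 1023
(2) 1023|_4 = 3·4^4 + 3·4^3 + 3·4^2 + 3·4 + 3 ↦ 3·5^5 + 3·5^3 + 3·5^2 + 3·5 + 3|_5 = 9843 ⇒ 9842
(3) 9842|_5 = 3·5^5 + 3·5^3 + 3·5^2 + 3·5 + 2 ↦ 3·6^6 + 3·6^3 + 3·6^2 + 3·6 + 2|_6 = 140744 ⇒ 140743
(4) 140743|_6 = 3·6^6 + 3·6^3 + 3·6^2 + 3·6 + 1 ↦ 3·7^7 + 3·7^3 + 3·7^2 + 3·7 + 1|_7 = 2471827 ⇒ 2471826
(5) 2471826|_7 = 3·7^7 + 3·7^3 + 3·7^2 + 3·7 ↦ 3·8^8 + 3·8^3 + 3·8^2 + 3·8|_8 = 50333400 ⇒ 50333399
(6) 50333399|_8 = 3·8^8 + 3·8^3 + 3·8^2 + 2·8 + 7 ↦ 3·9^9 + 3·9^3 + 3·9^2 + 2·9 + 7|_9 = 1162263922 ⇒ 1162263921

1162263922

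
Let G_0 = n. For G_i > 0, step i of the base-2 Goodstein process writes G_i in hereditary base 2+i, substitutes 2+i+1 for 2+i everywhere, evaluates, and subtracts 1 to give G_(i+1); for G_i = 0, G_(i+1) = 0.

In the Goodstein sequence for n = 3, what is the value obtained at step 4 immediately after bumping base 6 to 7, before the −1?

1

step 0: 3 = 2 + 1; sub 3 for 2: 3 + 1; = 4; G_1 = 4−1 = 3
step 1: 3 = 3; sub 4 for 3: 4; = 4; G_2 = 4−1 = 3
step 2: 3 = 3; sub 5 for 4: 3; = 3; G_3 = 3−1 = 2
step 3: 2 = 2; sub 6 for 5: 2; = 2; G_4 = 2−1 = 1
step 4: 1 = 1; sub 7 for 6: 1; = 1; G_5 = 1−1 = 0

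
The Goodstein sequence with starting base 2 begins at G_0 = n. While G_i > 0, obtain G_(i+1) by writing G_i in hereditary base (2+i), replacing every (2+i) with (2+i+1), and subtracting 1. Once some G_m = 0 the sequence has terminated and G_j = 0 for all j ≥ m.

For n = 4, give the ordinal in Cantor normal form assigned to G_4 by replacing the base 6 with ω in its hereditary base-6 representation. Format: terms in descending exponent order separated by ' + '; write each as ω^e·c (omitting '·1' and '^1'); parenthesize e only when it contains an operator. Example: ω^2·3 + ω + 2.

ω^2·2 + ω + 5

i=0: 4 = 2^2 (b=2); 2→3: 3^3 = 27; 27−1 = 26
i=1: 26 = 2·3^2 + 2·3 + 2 (b=3); 3→4: 2·4^2 + 2·4 + 2 = 42; 42−1 = 41
i=2: 41 = 2·4^2 + 2·4 + 1 (b=4); 4→5: 2·5^2 + 2·5 + 1 = 61; 61−1 = 60
i=3: 60 = 2·5^2 + 2·5 (b=5); 5→6: 2·6^2 + 2·6 = 84; 84−1 = 83
i=4: 83 = 2·6^2 + 6 + 5 (b=6); 6→7: 2·7^2 + 7 + 5 = 110; 110−1 = 109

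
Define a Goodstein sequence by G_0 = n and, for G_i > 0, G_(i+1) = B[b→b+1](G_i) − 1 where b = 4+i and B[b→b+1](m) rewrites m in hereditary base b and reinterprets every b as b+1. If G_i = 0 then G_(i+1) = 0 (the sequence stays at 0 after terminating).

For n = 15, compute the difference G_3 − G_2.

2

15 —HB4→ 3·4 + 3 —bump→ 3·5 + 3 = 18 —(−1)→ 17
17 —HB5→ 3·5 + 2 —bump→ 3·6 + 2 = 20 —(−1)→ 19
19 —HB6→ 3·6 + 1 —bump→ 3·7 + 1 = 22 —(−1)→ 21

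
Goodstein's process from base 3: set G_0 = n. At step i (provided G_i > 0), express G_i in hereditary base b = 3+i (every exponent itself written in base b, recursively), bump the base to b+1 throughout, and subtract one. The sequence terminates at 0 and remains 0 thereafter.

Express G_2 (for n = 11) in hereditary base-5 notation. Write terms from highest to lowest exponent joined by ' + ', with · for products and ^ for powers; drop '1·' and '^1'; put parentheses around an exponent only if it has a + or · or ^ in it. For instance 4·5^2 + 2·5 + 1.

5^2

base 3: 11 = 3^2 + 2; at 4: 4^2 + 2 = 18; next = 17
base 4: 17 = 4^2 + 1; at 5: 5^2 + 1 = 26; next = 25
base 5: 25 = 5^2; at 6: 6^2 = 36; next = 35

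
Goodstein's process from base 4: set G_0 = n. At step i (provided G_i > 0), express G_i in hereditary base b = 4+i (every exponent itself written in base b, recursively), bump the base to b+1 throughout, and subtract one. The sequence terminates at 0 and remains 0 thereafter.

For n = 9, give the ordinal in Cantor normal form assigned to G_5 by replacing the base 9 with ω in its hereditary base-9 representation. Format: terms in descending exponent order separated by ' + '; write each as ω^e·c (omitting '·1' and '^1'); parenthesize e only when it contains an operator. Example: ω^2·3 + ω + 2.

ω + 2

9 —HB4→ 2·4 + 1 —bump→ 2·5 + 1 = 11 —(−1)→ 10
10 —HB5→ 2·5 —bump→ 2·6 = 12 —(−1)→ 11
11 —HB6→ 6 + 5 —bump→ 7 + 5 = 12 —(−1)→ 11
11 —HB7→ 7 + 4 —bump→ 8 + 4 = 12 —(−1)→ 11
11 —HB8→ 8 + 3 —bump→ 9 + 3 = 12 —(−1)→ 11
11 —HB9→ 9 + 2 —bump→ 10 + 2 = 12 —(−1)→ 11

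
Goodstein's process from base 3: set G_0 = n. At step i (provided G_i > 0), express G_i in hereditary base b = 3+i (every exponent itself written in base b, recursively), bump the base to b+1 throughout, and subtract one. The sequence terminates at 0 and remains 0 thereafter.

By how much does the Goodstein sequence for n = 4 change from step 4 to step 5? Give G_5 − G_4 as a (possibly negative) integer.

G_0=4  [base 3] 3 + 1  →[3↦4]→  4 + 1 = 5  −1 ⇒ G_1=4
G_1=4  [base 4] 4  →[4↦5]→  5 = 5  −1 ⇒ G_2=4
G_2=4  [base 5] 4  →[5↦6]→  4 = 4  −1 ⇒ G_3=3
G_3=3  [base 6] 3  →[6↦7]→  3 = 3  −1 ⇒ G_4=2
G_4=2  [base 7] 2  →[7↦8]→  2 = 2  −1 ⇒ G_5=1

-1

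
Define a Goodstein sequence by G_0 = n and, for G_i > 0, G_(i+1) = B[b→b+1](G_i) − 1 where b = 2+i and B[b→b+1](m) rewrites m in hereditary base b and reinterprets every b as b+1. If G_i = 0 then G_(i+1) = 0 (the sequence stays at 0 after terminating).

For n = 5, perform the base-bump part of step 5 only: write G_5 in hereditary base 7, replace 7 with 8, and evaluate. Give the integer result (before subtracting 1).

1752

(0) 5|_2 = 2^2 + 1 ↦ 3^3 + 1|_3 = 28 ⇒ 27
(1) 27|_3 = 3^3 ↦ 4^4|_4 = 256 ⇒ 255
(2) 255|_4 = 3·4^3 + 3·4^2 + 3·4 + 3 ↦ 3·5^3 + 3·5^2 + 3·5 + 3|_5 = 468 ⇒ 467
(3) 467|_5 = 3·5^3 + 3·5^2 + 3·5 + 2 ↦ 3·6^3 + 3·6^2 + 3·6 + 2|_6 = 776 ⇒ 775
(4) 775|_6 = 3·6^3 + 3·6^2 + 3·6 + 1 ↦ 3·7^3 + 3·7^2 + 3·7 + 1|_7 = 1198 ⇒ 1197
(5) 1197|_7 = 3·7^3 + 3·7^2 + 3·7 ↦ 3·8^3 + 3·8^2 + 3·8|_8 = 1752 ⇒ 1751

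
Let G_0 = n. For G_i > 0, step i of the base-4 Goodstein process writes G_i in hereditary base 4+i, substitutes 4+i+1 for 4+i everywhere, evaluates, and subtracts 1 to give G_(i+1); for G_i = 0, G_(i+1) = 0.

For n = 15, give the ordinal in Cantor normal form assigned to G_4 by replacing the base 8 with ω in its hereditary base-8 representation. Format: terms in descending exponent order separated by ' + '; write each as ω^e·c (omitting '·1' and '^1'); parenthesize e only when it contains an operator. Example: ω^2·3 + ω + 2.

ω·2 + 7

15 —HB4→ 3·4 + 3 —bump→ 3·5 + 3 = 18 —(−1)→ 17
17 —HB5→ 3·5 + 2 —bump→ 3·6 + 2 = 20 —(−1)→ 19
19 —HB6→ 3·6 + 1 —bump→ 3·7 + 1 = 22 —(−1)→ 21
21 —HB7→ 3·7 —bump→ 3·8 = 24 —(−1)→ 23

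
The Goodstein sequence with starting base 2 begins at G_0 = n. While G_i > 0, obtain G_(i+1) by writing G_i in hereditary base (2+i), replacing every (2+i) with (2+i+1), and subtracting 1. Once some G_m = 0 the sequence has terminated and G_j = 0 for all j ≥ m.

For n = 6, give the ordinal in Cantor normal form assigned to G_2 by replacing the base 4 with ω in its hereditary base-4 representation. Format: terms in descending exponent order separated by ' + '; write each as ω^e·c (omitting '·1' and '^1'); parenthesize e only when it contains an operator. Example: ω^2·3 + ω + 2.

ω^ω + 1

6 —HB2→ 2^2 + 2 —bump→ 3^3 + 3 = 30 —(−1)→ 29
29 —HB3→ 3^3 + 2 —bump→ 4^4 + 2 = 258 —(−1)→ 257
257 —HB4→ 4^4 + 1 —bump→ 5^5 + 1 = 3126 —(−1)→ 3125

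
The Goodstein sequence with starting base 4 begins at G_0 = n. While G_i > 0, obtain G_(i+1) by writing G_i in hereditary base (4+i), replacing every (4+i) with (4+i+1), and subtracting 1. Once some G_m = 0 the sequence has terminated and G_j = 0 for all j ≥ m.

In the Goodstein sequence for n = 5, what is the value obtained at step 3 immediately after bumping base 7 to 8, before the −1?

step 0: 5 = 4 + 1; sub 5 for 4: 5 + 1; = 6; G_1 = 6−1 = 5
step 1: 5 = 5; sub 6 for 5: 6; = 6; G_2 = 6−1 = 5
step 2: 5 = 5; sub 7 for 6: 5; = 5; G_3 = 5−1 = 4
step 3: 4 = 4; sub 8 for 7: 4; = 4; G_4 = 4−1 = 3

4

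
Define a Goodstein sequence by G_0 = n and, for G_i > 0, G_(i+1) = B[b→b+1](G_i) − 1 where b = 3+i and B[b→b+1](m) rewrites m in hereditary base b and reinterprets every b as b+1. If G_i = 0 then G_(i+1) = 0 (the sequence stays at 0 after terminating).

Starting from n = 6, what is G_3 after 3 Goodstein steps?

G_0=6  [base 3] 2·3  →[3↦4]→  2·4 = 8  −1 ⇒ G_1=7
G_1=7  [base 4] 4 + 3  →[4↦5]→  5 + 3 = 8  −1 ⇒ G_2=7
G_2=7  [base 5] 5 + 2  →[5↦6]→  6 + 2 = 8  −1 ⇒ G_3=7

7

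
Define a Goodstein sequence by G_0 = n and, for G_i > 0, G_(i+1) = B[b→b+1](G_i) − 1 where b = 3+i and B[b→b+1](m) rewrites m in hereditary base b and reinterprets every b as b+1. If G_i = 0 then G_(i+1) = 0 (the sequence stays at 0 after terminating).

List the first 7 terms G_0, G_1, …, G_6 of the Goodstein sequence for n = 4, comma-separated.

4, 4, 4, 3, 2, 1, 0

G_0=4  [base 3] 3 + 1  →[3↦4]→  4 + 1 = 5  −1 ⇒ G_1=4
G_1=4  [base 4] 4  →[4↦5]→  5 = 5  −1 ⇒ G_2=4
G_2=4  [base 5] 4  →[5↦6]→  4 = 4  −1 ⇒ G_3=3
G_3=3  [base 6] 3  →[6↦7]→  3 = 3  −1 ⇒ G_4=2
G_4=2  [base 7] 2  →[7↦8]→  2 = 2  −1 ⇒ G_5=1
G_5=1  [base 8] 1  →[8↦9]→  1 = 1  −1 ⇒ G_6=0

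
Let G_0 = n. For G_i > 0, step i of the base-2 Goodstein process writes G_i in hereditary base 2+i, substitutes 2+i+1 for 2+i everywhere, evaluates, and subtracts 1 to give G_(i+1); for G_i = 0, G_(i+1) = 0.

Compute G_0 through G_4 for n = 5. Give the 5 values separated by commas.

5, 27, 255, 467, 775

G_0 = 5. HB_2(5) = 2^2 + 1. Bump = 28. G_1 = 27.
G_1 = 27. HB_3(27) = 3^3. Bump = 256. G_2 = 255.
G_2 = 255. HB_4(255) = 3·4^3 + 3·4^2 + 3·4 + 3. Bump = 468. G_3 = 467.
G_3 = 467. HB_5(467) = 3·5^3 + 3·5^2 + 3·5 + 2. Bump = 776. G_4 = 775.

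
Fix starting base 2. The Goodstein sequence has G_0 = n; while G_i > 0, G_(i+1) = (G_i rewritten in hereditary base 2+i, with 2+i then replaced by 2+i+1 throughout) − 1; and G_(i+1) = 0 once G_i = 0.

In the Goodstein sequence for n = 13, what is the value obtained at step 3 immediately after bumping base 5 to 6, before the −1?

step 0: 13 = 2^(2 + 1) + 2^2 + 1; sub 3 for 2: 3^(3 + 1) + 3^3 + 1; = 109; G_1 = 109−1 = 108
step 1: 108 = 3^(3 + 1) + 3^3; sub 4 for 3: 4^(4 + 1) + 4^4; = 1280; G_2 = 1280−1 = 1279
step 2: 1279 = 4^(4 + 1) + 3·4^3 + 3·4^2 + 3·4 + 3; sub 5 for 4: 5^(5 + 1) + 3·5^3 + 3·5^2 + 3·5 + 3; = 16093; G_3 = 16093−1 = 16092
step 3: 16092 = 5^(5 + 1) + 3·5^3 + 3·5^2 + 3·5 + 2; sub 6 for 5: 6^(6 + 1) + 3·6^3 + 3·6^2 + 3·6 + 2; = 280712; G_4 = 280712−1 = 280711

280712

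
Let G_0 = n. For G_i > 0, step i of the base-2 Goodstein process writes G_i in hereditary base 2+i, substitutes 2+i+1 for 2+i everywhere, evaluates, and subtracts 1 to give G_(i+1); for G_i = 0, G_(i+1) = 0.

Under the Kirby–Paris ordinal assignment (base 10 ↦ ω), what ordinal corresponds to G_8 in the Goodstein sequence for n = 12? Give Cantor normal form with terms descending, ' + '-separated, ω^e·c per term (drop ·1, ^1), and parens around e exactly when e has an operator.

step 0: 12 = 2^(2 + 1) + 2^2; sub 3 for 2: 3^(3 + 1) + 3^3; = 108; G_1 = 108−1 = 107
step 1: 107 = 3^(3 + 1) + 2·3^2 + 2·3 + 2; sub 4 for 3: 4^(4 + 1) + 2·4^2 + 2·4 + 2; = 1066; G_2 = 1066−1 = 1065
step 2: 1065 = 4^(4 + 1) + 2·4^2 + 2·4 + 1; sub 5 for 4: 5^(5 + 1) + 2·5^2 + 2·5 + 1; = 15686; G_3 = 15686−1 = 15685
step 3: 15685 = 5^(5 + 1) + 2·5^2 + 2·5; sub 6 for 5: 6^(6 + 1) + 2·6^2 + 2·6; = 280020; G_4 = 280020−1 = 280019
step 4: 280019 = 6^(6 + 1) + 2·6^2 + 6 + 5; sub 7 for 6: 7^(7 + 1) + 2·7^2 + 7 + 5; = 5764911; G_5 = 5764911−1 = 5764910
step 5: 5764910 = 7^(7 + 1) + 2·7^2 + 7 + 4; sub 8 for 7: 8^(8 + 1) + 2·8^2 + 8 + 4; = 134217868; G_6 = 134217868−1 = 134217867
step 6: 134217867 = 8^(8 + 1) + 2·8^2 + 8 + 3; sub 9 for 8: 9^(9 + 1) + 2·9^2 + 9 + 3; = 3486784575; G_7 = 3486784575−1 = 3486784574
step 7: 3486784574 = 9^(9 + 1) + 2·9^2 + 9 + 2; sub 10 for 9: 10^(10 + 1) + 2·10^2 + 10 + 2; = 100000000212; G_8 = 100000000212−1 = 100000000211
step 8: 100000000211 = 10^(10 + 1) + 2·10^2 + 10 + 1; sub 11 for 10: 11^(11 + 1) + 2·11^2 + 11 + 1; = 3138428376975; G_9 = 3138428376975−1 = 3138428376974

ω^(ω + 1) + ω^2·2 + ω + 1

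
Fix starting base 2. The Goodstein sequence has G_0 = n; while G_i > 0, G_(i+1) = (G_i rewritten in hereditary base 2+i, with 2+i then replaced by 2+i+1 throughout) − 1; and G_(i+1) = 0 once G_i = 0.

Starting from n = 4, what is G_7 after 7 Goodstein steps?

4 —HB2→ 2^2 —bump→ 3^3 = 27 —(−1)→ 26
26 —HB3→ 2·3^2 + 2·3 + 2 —bump→ 2·4^2 + 2·4 + 2 = 42 —(−1)→ 41
41 —HB4→ 2·4^2 + 2·4 + 1 —bump→ 2·5^2 + 2·5 + 1 = 61 —(−1)→ 60
60 —HB5→ 2·5^2 + 2·5 —bump→ 2·6^2 + 2·6 = 84 —(−1)→ 83
83 —HB6→ 2·6^2 + 6 + 5 —bump→ 2·7^2 + 7 + 5 = 110 —(−1)→ 109
109 —HB7→ 2·7^2 + 7 + 4 —bump→ 2·8^2 + 8 + 4 = 140 —(−1)→ 139
139 —HB8→ 2·8^2 + 8 + 3 —bump→ 2·9^2 + 9 + 3 = 174 —(−1)→ 173
173 —HB9→ 2·9^2 + 9 + 2 —bump→ 2·10^2 + 10 + 2 = 212 —(−1)→ 211

173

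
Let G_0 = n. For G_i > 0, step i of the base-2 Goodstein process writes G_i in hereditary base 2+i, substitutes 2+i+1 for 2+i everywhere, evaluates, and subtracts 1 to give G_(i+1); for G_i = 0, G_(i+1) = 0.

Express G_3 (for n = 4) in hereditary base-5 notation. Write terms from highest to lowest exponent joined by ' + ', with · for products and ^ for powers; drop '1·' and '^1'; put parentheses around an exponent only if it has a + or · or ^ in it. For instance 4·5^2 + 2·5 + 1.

i=0: 4 = 2^2 (b=2); 2→3: 3^3 = 27; 27−1 = 26
i=1: 26 = 2·3^2 + 2·3 + 2 (b=3); 3→4: 2·4^2 + 2·4 + 2 = 42; 42−1 = 41
i=2: 41 = 2·4^2 + 2·4 + 1 (b=4); 4→5: 2·5^2 + 2·5 + 1 = 61; 61−1 = 60
i=3: 60 = 2·5^2 + 2·5 (b=5); 5→6: 2·6^2 + 2·6 = 84; 84−1 = 83

2·5^2 + 2·5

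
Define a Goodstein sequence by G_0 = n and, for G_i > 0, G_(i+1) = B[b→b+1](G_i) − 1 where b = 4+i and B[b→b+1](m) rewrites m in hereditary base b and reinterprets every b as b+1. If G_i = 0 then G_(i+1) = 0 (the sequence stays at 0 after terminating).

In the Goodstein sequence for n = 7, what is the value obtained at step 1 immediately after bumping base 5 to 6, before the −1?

base 4: 7 = 4 + 3; at 5: 5 + 3 = 8; next = 7
base 5: 7 = 5 + 2; at 6: 6 + 2 = 8; next = 7

8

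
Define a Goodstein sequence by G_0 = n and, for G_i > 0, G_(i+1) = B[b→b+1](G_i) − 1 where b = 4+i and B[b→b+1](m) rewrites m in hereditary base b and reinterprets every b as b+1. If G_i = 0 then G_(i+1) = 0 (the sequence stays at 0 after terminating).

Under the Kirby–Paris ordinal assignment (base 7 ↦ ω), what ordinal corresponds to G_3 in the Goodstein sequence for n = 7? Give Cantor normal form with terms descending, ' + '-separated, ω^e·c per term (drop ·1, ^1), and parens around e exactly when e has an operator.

ω

G_0=7  [base 4] 4 + 3  →[4↦5]→  5 + 3 = 8  −1 ⇒ G_1=7
G_1=7  [base 5] 5 + 2  →[5↦6]→  6 + 2 = 8  −1 ⇒ G_2=7
G_2=7  [base 6] 6 + 1  →[6↦7]→  7 + 1 = 8  −1 ⇒ G_3=7
G_3=7  [base 7] 7  →[7↦8]→  8 = 8  −1 ⇒ G_4=7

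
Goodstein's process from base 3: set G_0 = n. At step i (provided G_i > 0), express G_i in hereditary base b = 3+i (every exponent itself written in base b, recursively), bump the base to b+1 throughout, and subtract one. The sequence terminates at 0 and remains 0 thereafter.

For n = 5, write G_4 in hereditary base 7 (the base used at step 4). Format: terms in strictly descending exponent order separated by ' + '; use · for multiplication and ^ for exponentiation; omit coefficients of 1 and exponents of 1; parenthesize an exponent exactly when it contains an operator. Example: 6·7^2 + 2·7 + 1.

step 0: 5 = 3 + 2; sub 4 for 3: 4 + 2; = 6; G_1 = 6−1 = 5
step 1: 5 = 4 + 1; sub 5 for 4: 5 + 1; = 6; G_2 = 6−1 = 5
step 2: 5 = 5; sub 6 for 5: 6; = 6; G_3 = 6−1 = 5
step 3: 5 = 5; sub 7 for 6: 5; = 5; G_4 = 5−1 = 4
step 4: 4 = 4; sub 8 for 7: 4; = 4; G_5 = 4−1 = 3

4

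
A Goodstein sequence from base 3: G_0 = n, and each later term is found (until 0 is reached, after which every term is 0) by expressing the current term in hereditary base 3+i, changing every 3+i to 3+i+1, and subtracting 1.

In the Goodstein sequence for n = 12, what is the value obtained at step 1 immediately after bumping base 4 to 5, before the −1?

28

[0] 12 ≡ 3^2 + 3 (base 3). Lift 4: 20. −1: 19.
[1] 19 ≡ 4^2 + 3 (base 4). Lift 5: 28. −1: 27.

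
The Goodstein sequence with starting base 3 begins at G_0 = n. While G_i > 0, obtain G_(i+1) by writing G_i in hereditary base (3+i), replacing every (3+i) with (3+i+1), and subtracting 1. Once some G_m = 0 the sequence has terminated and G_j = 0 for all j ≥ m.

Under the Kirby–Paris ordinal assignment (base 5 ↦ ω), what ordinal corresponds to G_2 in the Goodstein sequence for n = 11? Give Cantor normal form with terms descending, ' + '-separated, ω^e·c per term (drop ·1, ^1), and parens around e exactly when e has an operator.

ω^2

step 0: 11 = 3^2 + 2; sub 4 for 3: 4^2 + 2; = 18; G_1 = 18−1 = 17
step 1: 17 = 4^2 + 1; sub 5 for 4: 5^2 + 1; = 26; G_2 = 26−1 = 25
step 2: 25 = 5^2; sub 6 for 5: 6^2; = 36; G_3 = 36−1 = 35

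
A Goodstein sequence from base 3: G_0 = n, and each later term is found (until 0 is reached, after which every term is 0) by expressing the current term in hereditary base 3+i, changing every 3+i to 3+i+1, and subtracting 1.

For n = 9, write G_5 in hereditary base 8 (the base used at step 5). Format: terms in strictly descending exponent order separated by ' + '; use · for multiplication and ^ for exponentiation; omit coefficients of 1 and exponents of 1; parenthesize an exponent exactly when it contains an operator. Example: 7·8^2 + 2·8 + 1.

i=0: 9 = 3^2 (b=3); 3→4: 4^2 = 16; 16−1 = 15
i=1: 15 = 3·4 + 3 (b=4); 4→5: 3·5 + 3 = 18; 18−1 = 17
i=2: 17 = 3·5 + 2 (b=5); 5→6: 3·6 + 2 = 20; 20−1 = 19
i=3: 19 = 3·6 + 1 (b=6); 6→7: 3·7 + 1 = 22; 22−1 = 21
i=4: 21 = 3·7 (b=7); 7→8: 3·8 = 24; 24−1 = 23

2·8 + 7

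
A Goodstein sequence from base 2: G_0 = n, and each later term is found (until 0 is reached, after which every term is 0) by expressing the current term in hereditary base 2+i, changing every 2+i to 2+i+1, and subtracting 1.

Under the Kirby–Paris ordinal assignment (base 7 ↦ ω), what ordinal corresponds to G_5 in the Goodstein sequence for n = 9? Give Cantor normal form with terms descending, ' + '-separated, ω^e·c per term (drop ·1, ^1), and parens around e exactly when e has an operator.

G_0 = 9. HB_2(9) = 2^(2 + 1) + 1. Bump = 82. G_1 = 81.
G_1 = 81. HB_3(81) = 3^(3 + 1). Bump = 1024. G_2 = 1023.
G_2 = 1023. HB_4(1023) = 3·4^4 + 3·4^3 + 3·4^2 + 3·4 + 3. Bump = 9843. G_3 = 9842.
G_3 = 9842. HB_5(9842) = 3·5^5 + 3·5^3 + 3·5^2 + 3·5 + 2. Bump = 140744. G_4 = 140743.
G_4 = 140743. HB_6(140743) = 3·6^6 + 3·6^3 + 3·6^2 + 3·6 + 1. Bump = 2471827. G_5 = 2471826.
G_5 = 2471826. HB_7(2471826) = 3·7^7 + 3·7^3 + 3·7^2 + 3·7. Bump = 50333400. G_6 = 50333399.

ω^ω·3 + ω^3·3 + ω^2·3 + ω·3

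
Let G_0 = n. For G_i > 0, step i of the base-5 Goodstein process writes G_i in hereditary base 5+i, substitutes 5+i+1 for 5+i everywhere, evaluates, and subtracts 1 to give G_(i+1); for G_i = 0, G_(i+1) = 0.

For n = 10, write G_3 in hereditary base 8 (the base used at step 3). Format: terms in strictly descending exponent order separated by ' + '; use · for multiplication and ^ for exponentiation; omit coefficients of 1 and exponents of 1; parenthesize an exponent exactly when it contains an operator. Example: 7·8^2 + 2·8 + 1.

G_0 = 10. HB_5(10) = 2·5. Bump = 12. G_1 = 11.
G_1 = 11. HB_6(11) = 6 + 5. Bump = 12. G_2 = 11.
G_2 = 11. HB_7(11) = 7 + 4. Bump = 12. G_3 = 11.
G_3 = 11. HB_8(11) = 8 + 3. Bump = 12. G_4 = 11.

8 + 3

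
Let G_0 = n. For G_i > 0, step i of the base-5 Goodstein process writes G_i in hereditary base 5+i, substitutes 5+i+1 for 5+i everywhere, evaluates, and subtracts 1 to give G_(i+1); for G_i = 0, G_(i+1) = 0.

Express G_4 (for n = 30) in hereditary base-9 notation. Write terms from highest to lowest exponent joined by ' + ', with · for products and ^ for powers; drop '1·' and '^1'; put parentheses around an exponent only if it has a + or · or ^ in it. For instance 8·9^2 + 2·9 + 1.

9^2 + 2

base 5: 30 = 5^2 + 5; at 6: 6^2 + 6 = 42; next = 41
base 6: 41 = 6^2 + 5; at 7: 7^2 + 5 = 54; next = 53
base 7: 53 = 7^2 + 4; at 8: 8^2 + 4 = 68; next = 67
base 8: 67 = 8^2 + 3; at 9: 9^2 + 3 = 84; next = 83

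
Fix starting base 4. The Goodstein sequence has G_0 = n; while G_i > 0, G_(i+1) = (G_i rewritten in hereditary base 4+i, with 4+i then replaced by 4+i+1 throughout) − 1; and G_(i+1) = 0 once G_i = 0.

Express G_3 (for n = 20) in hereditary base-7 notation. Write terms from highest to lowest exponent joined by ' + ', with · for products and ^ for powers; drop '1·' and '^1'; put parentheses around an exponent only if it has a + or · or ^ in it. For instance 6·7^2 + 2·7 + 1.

i=0: 20 = 4^2 + 4 (b=4); 4→5: 5^2 + 5 = 30; 30−1 = 29
i=1: 29 = 5^2 + 4 (b=5); 5→6: 6^2 + 4 = 40; 40−1 = 39
i=2: 39 = 6^2 + 3 (b=6); 6→7: 7^2 + 3 = 52; 52−1 = 51

7^2 + 2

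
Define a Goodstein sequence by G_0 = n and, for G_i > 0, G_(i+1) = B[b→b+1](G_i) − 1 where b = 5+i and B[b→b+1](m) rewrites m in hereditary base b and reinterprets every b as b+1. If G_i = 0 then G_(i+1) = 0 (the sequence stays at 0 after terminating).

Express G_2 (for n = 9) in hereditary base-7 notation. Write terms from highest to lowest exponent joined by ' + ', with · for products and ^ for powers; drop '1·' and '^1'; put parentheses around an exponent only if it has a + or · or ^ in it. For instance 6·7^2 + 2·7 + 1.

G_0 = 9. HB_5(9) = 5 + 4. Bump = 10. G_1 = 9.
G_1 = 9. HB_6(9) = 6 + 3. Bump = 10. G_2 = 9.
G_2 = 9. HB_7(9) = 7 + 2. Bump = 10. G_3 = 9.

7 + 2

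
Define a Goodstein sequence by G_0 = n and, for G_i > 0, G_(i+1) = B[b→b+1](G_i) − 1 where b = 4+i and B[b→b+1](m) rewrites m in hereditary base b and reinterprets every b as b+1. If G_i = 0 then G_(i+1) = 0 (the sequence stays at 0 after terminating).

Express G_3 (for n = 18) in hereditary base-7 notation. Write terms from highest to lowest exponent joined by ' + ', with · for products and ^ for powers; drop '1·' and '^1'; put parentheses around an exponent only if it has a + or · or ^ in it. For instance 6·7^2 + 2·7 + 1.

[0] 18 ≡ 4^2 + 2 (base 4). Lift 5: 27. −1: 26.
[1] 26 ≡ 5^2 + 1 (base 5). Lift 6: 37. −1: 36.
[2] 36 ≡ 6^2 (base 6). Lift 7: 49. −1: 48.
[3] 48 ≡ 6·7 + 6 (base 7). Lift 8: 54. −1: 53.

6·7 + 6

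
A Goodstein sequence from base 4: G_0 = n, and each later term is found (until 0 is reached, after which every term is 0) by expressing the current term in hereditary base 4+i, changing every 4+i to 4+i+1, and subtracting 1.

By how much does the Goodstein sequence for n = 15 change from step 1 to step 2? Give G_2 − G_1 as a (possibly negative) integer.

[0] 15 ≡ 3·4 + 3 (base 4). Lift 5: 18. −1: 17.
[1] 17 ≡ 3·5 + 2 (base 5). Lift 6: 20. −1: 19.

2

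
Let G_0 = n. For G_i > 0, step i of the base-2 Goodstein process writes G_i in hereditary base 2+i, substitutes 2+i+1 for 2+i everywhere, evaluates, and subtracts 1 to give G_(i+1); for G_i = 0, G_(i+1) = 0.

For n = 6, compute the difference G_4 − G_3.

base 2: 6 = 2^2 + 2; at 3: 3^3 + 3 = 30; next = 29
base 3: 29 = 3^3 + 2; at 4: 4^4 + 2 = 258; next = 257
base 4: 257 = 4^4 + 1; at 5: 5^5 + 1 = 3126; next = 3125
base 5: 3125 = 5^5; at 6: 6^6 = 46656; next = 46655

43530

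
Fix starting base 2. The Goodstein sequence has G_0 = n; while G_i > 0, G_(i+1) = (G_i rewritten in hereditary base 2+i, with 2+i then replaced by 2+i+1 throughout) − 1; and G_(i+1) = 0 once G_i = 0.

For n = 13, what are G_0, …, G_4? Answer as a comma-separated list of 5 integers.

13, 108, 1279, 16092, 280711

base 2: 13 = 2^(2 + 1) + 2^2 + 1; at 3: 3^(3 + 1) + 3^3 + 1 = 109; next = 108
base 3: 108 = 3^(3 + 1) + 3^3; at 4: 4^(4 + 1) + 4^4 = 1280; next = 1279
base 4: 1279 = 4^(4 + 1) + 3·4^3 + 3·4^2 + 3·4 + 3; at 5: 5^(5 + 1) + 3·5^3 + 3·5^2 + 3·5 + 3 = 16093; next = 16092
base 5: 16092 = 5^(5 + 1) + 3·5^3 + 3·5^2 + 3·5 + 2; at 6: 6^(6 + 1) + 3·6^3 + 3·6^2 + 3·6 + 2 = 280712; next = 280711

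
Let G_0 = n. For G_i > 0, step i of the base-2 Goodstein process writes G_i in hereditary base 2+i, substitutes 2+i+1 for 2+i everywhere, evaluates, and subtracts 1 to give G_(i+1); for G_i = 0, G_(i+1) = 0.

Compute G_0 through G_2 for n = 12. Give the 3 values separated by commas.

12 —HB2→ 2^(2 + 1) + 2^2 —bump→ 3^(3 + 1) + 3^3 = 108 —(−1)→ 107
107 —HB3→ 3^(3 + 1) + 2·3^2 + 2·3 + 2 —bump→ 4^(4 + 1) + 2·4^2 + 2·4 + 2 = 1066 —(−1)→ 1065

12, 107, 1065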